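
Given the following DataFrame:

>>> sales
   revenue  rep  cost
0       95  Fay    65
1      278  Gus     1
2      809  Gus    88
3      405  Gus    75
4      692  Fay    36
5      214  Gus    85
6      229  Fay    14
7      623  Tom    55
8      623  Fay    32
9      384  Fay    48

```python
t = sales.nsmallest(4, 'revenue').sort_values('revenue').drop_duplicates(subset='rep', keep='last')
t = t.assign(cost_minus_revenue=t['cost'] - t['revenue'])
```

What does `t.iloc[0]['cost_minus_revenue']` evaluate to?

take 4 rows with smallest revenue:
   revenue  rep  cost
0       95  Fay    65
5      214  Gus    85
6      229  Fay    14
1      278  Gus     1
sort by revenue:
   revenue  rep  cost
0       95  Fay    65
5      214  Gus    85
6      229  Fay    14
1      278  Gus     1
drop duplicate rep (keep=last):
   revenue  rep  cost
6      229  Fay    14
1      278  Gus     1
add column cost_minus_revenue = t['cost'] - t['revenue']:
   revenue  rep  cost  cost_minus_revenue
6      229  Fay    14                -215
1      278  Gus     1                -277
Then the value at position 0, column 'cost_minus_revenue': -215

-215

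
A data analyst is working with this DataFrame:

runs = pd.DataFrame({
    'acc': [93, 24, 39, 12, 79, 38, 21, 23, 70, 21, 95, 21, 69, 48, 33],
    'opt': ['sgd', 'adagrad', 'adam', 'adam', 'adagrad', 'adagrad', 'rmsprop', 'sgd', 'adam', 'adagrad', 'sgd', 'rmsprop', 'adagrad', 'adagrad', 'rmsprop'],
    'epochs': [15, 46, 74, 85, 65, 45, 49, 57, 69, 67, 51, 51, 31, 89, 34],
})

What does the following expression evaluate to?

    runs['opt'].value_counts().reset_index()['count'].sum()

value_counts of opt:
opt
adagrad    6
sgd        3
adam       3
rmsprop    3
Name: count, dtype: int64
reset_index():
       opt  count
0  adagrad      6
1      sgd      3
2     adam      3
3  rmsprop      3

15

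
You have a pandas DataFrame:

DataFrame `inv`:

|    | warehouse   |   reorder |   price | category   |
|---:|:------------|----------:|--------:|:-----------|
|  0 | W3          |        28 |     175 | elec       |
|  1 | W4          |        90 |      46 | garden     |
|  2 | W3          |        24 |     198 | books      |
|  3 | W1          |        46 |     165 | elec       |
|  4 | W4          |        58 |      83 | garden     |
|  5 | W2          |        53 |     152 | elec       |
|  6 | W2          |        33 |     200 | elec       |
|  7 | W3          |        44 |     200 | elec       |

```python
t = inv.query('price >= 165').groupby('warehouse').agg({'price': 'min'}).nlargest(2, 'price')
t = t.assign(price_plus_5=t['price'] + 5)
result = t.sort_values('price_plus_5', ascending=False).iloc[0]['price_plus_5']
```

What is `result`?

filter rows where price >= 165:
  warehouse  reorder  price category
0        W3       28    175     elec
2        W3       24    198    books
3        W1       46    165     elec
6        W2       33    200     elec
7        W3       44    200     elec
group by warehouse, min of price:
           price
warehouse       
W1           165
W2           200
W3           175
take 2 rows with largest price:
           price
warehouse       
W2           200
W3           175
add column price_plus_5 = t['price'] + 5:
           price  price_plus_5
warehouse                     
W2           200           205
W3           175           180
sort by price_plus_5 descending:
           price  price_plus_5
warehouse                     
W2           200           205
W3           175           180

205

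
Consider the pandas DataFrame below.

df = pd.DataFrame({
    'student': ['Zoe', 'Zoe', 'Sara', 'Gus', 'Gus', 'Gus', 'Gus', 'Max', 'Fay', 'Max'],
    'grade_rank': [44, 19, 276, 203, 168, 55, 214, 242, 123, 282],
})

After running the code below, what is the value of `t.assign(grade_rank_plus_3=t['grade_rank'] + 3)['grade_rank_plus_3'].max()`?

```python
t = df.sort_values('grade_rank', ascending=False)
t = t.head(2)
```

sort by grade_rank descending:
  student  grade_rank
9     Max         282
2    Sara         276
7     Max         242
6     Gus         214
3     Gus         203
4     Gus         168
8     Fay         123
5     Gus          55
0     Zoe          44
1     Zoe          19
take first 2 rows:
  student  grade_rank
9     Max         282
2    Sara         276
add column grade_rank_plus_3 = t['grade_rank'] + 3:
  student  grade_rank  grade_rank_plus_3
9     Max         282                285
2    Sara         276                279
The max of column 'grade_rank_plus_3' is 285.

285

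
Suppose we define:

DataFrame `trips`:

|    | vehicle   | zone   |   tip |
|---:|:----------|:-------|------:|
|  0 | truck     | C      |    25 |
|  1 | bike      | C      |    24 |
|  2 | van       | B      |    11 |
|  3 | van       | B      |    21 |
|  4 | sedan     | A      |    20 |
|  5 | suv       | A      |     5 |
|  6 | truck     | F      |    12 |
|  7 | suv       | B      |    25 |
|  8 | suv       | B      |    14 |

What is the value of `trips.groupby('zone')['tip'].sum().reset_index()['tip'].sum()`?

157

group by zone, sum of tip:
zone
A    25
B    71
C    49
F    12
Name: tip, dtype: int64
reset_index():
  zone  tip
0    A   25
1    B   71
2    C   49
3    F   12
The sum of column 'tip' is 157.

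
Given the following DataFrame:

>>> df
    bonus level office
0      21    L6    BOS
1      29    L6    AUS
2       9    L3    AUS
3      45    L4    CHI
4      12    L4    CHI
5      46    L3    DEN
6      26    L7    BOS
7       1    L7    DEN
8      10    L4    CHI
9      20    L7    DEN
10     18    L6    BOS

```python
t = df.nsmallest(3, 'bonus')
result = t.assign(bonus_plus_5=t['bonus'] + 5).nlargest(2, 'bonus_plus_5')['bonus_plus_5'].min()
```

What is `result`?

take 3 rows with smallest bonus:
   bonus level office
7      1    L7    DEN
2      9    L3    AUS
8     10    L4    CHI
add column bonus_plus_5 = t['bonus'] + 5:
   bonus level office  bonus_plus_5
7      1    L7    DEN             6
2      9    L3    AUS            14
8     10    L4    CHI            15
take 2 rows with largest bonus_plus_5:
   bonus level office  bonus_plus_5
8     10    L4    CHI            15
2      9    L3    AUS            14

14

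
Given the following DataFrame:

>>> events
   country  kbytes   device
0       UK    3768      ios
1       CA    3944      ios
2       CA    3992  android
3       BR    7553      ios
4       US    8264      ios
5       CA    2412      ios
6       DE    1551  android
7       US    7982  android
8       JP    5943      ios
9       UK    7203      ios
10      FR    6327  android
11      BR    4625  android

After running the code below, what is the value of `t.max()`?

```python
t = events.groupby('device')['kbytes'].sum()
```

group by device, sum of kbytes:
device
android    24477
ios        39087
Name: kbytes, dtype: int64
Reading off the max of the resulting series, we get 39087.

39087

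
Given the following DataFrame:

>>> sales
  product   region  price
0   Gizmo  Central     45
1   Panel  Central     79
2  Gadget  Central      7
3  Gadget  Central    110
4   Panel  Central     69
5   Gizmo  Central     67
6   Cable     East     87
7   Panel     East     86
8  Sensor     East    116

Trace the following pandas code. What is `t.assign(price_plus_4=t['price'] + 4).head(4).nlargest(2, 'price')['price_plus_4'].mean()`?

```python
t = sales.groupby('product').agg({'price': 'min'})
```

group by product, min of price:
         price
product       
Cable       87
Gadget       7
Gizmo       45
Panel       69
Sensor     116
add column price_plus_4 = t['price'] + 4:
         price  price_plus_4
product                     
Cable       87            91
Gadget       7            11
Gizmo       45            49
Panel       69            73
Sensor     116           120
take first 4 rows:
         price  price_plus_4
product                     
Cable       87            91
Gadget       7            11
Gizmo       45            49
Panel       69            73
take 2 rows with largest price:
         price  price_plus_4
product                     
Cable       87            91
Panel       69            73
The mean of column 'price_plus_4' is 82.0.

82.0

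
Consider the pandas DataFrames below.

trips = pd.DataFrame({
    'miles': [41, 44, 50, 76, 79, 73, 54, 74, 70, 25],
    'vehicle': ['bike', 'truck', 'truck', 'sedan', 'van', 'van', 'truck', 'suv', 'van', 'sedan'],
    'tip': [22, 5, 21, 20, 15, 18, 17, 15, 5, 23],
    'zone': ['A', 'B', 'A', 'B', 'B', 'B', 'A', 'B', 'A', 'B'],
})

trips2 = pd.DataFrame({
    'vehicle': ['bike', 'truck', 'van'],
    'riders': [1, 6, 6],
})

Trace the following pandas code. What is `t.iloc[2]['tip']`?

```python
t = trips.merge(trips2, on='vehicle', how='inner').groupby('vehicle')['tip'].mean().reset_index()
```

12.6666666667

merge on 'vehicle' (how='inner') → 7 rows:
   miles vehicle  tip zone  riders
0     41    bike   22    A       1
1     44   truck    5    B       6
2     50   truck   21    A       6
3     79     van   15    B       6
4     73     van   18    B       6
5     54   truck   17    A       6
6     70     van    5    A       6
group by vehicle, mean of tip:
vehicle
bike     22.000000
truck    14.333333
van      12.666667
Name: tip, dtype: float64
reset_index():
  vehicle        tip
0    bike  22.000000
1   truck  14.333333
2     van  12.666667
So iloc[2]['tip'] = 12.6666666667.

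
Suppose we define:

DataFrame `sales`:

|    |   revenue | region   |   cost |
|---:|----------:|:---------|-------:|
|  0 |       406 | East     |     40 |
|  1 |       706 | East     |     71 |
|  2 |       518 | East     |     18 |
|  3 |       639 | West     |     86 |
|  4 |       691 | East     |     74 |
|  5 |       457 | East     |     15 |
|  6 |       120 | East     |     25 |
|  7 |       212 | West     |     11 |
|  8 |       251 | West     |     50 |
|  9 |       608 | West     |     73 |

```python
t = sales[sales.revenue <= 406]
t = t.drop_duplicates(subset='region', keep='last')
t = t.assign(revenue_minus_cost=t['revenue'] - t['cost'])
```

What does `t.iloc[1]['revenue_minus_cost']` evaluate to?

201

filter rows where revenue <= 406:
   revenue region  cost
0      406   East    40
6      120   East    25
7      212   West    11
8      251   West    50
drop duplicate region (keep=last):
   revenue region  cost
6      120   East    25
8      251   West    50
add column revenue_minus_cost = t['revenue'] - t['cost']:
   revenue region  cost  revenue_minus_cost
6      120   East    25                  95
8      251   West    50                 201
Taking the value at position 1, column 'revenue_minus_cost' gives 201.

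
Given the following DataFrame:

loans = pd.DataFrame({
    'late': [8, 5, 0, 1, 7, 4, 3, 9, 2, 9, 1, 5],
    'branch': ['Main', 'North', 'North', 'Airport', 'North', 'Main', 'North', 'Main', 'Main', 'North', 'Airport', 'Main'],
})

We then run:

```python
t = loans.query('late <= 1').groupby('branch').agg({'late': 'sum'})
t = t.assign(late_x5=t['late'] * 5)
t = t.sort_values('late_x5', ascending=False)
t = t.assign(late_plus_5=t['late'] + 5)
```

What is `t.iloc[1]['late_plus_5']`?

filter rows where late <= 1:
    late   branch
2      0    North
3      1  Airport
10     1  Airport
group by branch, sum of late:
         late
branch       
Airport     2
North       0
add column late_x5 = t['late'] * 5:
         late  late_x5
branch                
Airport     2       10
North       0        0
sort by late_x5 descending:
         late  late_x5
branch                
Airport     2       10
North       0        0
add column late_plus_5 = t['late'] + 5:
         late  late_x5  late_plus_5
branch                             
Airport     2       10            7
North       0        0            5
Then the value at position 1, column 'late_plus_5': 5

5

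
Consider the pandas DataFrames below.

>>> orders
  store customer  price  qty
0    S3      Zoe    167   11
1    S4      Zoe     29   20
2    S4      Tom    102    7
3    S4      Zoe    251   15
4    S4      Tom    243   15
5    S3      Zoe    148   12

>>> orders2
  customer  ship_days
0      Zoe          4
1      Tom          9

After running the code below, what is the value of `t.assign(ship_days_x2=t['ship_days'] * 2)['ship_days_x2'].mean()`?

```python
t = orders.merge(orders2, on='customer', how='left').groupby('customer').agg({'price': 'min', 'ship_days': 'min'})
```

13.0

merge on 'customer' (how='left') → 6 rows:
  store customer  price  qty  ship_days
0    S3      Zoe    167   11          4
1    S4      Zoe     29   20          4
2    S4      Tom    102    7          9
3    S4      Zoe    251   15          4
4    S4      Tom    243   15          9
5    S3      Zoe    148   12          4
group by customer: min(price), min(ship_days):
          price  ship_days
customer                  
Tom         102          9
Zoe          29          4
add column ship_days_x2 = t['ship_days'] * 2:
          price  ship_days  ship_days_x2
customer                                
Tom         102          9            18
Zoe          29          4             8
Taking the mean of column 'ship_days_x2' gives 13.0.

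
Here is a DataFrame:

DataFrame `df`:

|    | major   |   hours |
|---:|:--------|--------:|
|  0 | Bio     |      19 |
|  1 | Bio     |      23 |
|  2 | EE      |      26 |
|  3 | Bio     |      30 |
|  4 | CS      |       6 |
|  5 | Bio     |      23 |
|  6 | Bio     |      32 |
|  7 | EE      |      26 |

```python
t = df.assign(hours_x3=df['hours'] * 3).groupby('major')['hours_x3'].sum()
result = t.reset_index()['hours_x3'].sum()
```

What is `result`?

555

add column hours_x3 = df['hours'] * 3:
  major  hours  hours_x3
0   Bio     19        57
1   Bio     23        69
2    EE     26        78
3   Bio     30        90
4    CS      6        18
5   Bio     23        69
6   Bio     32        96
7    EE     26        78
group by major, sum of hours_x3:
major
Bio    381
CS      18
EE     156
Name: hours_x3, dtype: int64
reset_index():
  major  hours_x3
0   Bio       381
1    CS        18
2    EE       156
So sum() = 555.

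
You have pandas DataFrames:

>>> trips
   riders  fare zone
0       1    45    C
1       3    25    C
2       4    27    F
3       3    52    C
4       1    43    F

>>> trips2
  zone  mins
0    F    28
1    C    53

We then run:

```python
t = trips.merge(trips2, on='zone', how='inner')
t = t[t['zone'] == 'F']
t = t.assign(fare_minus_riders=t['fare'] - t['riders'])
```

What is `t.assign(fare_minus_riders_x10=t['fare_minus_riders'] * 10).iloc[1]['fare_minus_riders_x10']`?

420

merge on 'zone' (how='inner') → 5 rows:
   riders  fare zone  mins
0       1    45    C    53
1       3    25    C    53
2       4    27    F    28
3       3    52    C    53
4       1    43    F    28
filter rows where zone == 'F':
   riders  fare zone  mins
2       4    27    F    28
4       1    43    F    28
add column fare_minus_riders = t['fare'] - t['riders']:
   riders  fare zone  mins  fare_minus_riders
2       4    27    F    28                 23
4       1    43    F    28                 42
add column fare_minus_riders_x10 = t['fare_minus_riders'] * 10:
   riders  fare zone  mins  fare_minus_riders  fare_minus_riders_x10
2       4    27    F    28                 23                    230
4       1    43    F    28                 42                    420
Taking the value at position 1, column 'fare_minus_riders_x10' gives 420.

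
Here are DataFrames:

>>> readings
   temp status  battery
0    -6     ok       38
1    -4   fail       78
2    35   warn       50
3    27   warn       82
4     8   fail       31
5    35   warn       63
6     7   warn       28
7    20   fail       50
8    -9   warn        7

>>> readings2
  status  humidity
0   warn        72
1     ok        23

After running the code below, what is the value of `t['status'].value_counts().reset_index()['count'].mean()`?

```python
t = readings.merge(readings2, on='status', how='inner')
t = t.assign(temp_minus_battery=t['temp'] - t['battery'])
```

merge on 'status' (how='inner') → 6 rows:
   temp status  battery  humidity
0    -6     ok       38        23
1    35   warn       50        72
2    27   warn       82        72
3    35   warn       63        72
4     7   warn       28        72
5    -9   warn        7        72
add column temp_minus_battery = t['temp'] - t['battery']:
   temp status  battery  humidity  temp_minus_battery
0    -6     ok       38        23                 -44
1    35   warn       50        72                 -15
2    27   warn       82        72                 -55
3    35   warn       63        72                 -28
4     7   warn       28        72                 -21
5    -9   warn        7        72                 -16
value_counts of status:
status
warn    5
ok      1
Name: count, dtype: int64
reset_index():
  status  count
0   warn      5
1     ok      1
Taking the mean of column 'count' gives 3.0.

3.0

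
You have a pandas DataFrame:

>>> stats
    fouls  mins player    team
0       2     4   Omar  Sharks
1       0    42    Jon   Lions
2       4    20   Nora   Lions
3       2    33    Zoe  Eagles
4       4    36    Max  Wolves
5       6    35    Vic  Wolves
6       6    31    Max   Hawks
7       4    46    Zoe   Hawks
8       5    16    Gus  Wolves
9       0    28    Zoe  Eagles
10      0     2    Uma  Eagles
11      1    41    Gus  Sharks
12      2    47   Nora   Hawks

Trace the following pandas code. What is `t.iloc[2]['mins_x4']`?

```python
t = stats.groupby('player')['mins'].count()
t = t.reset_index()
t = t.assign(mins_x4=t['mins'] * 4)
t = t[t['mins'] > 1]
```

group by player, count of mins:
player
Gus     2
Jon     1
Max     2
Nora    2
Omar    1
Uma     1
Vic     1
Zoe     3
Name: mins, dtype: int64
reset_index():
  player  mins
0    Gus     2
1    Jon     1
2    Max     2
3   Nora     2
4   Omar     1
5    Uma     1
6    Vic     1
7    Zoe     3
add column mins_x4 = t['mins'] * 4:
  player  mins  mins_x4
0    Gus     2        8
1    Jon     1        4
2    Max     2        8
3   Nora     2        8
4   Omar     1        4
5    Uma     1        4
6    Vic     1        4
7    Zoe     3       12
filter rows where mins > 1:
  player  mins  mins_x4
0    Gus     2        8
2    Max     2        8
3   Nora     2        8
7    Zoe     3       12
So iloc[2]['mins_x4'] = 8.

8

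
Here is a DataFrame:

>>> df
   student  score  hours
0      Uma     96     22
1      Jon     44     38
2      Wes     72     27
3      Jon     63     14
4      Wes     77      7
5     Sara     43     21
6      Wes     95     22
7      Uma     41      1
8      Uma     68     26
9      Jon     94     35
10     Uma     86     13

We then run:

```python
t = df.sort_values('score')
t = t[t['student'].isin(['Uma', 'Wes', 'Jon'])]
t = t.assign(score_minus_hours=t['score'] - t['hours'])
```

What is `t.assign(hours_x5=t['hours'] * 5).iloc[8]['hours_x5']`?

sort by score:
   student  score  hours
7      Uma     41      1
5     Sara     43     21
1      Jon     44     38
3      Jon     63     14
8      Uma     68     26
2      Wes     72     27
4      Wes     77      7
10     Uma     86     13
9      Jon     94     35
6      Wes     95     22
0      Uma     96     22
filter rows where student in ['Uma', 'Wes', 'Jon']:
   student  score  hours
7      Uma     41      1
1      Jon     44     38
3      Jon     63     14
8      Uma     68     26
2      Wes     72     27
4      Wes     77      7
10     Uma     86     13
9      Jon     94     35
6      Wes     95     22
0      Uma     96     22
add column score_minus_hours = t['score'] - t['hours']:
   student  score  hours  score_minus_hours
7      Uma     41      1                 40
1      Jon     44     38                  6
3      Jon     63     14                 49
8      Uma     68     26                 42
2      Wes     72     27                 45
4      Wes     77      7                 70
10     Uma     86     13                 73
9      Jon     94     35                 59
6      Wes     95     22                 73
0      Uma     96     22                 74
add column hours_x5 = t['hours'] * 5:
   student  score  hours  score_minus_hours  hours_x5
7      Uma     41      1                 40         5
1      Jon     44     38                  6       190
3      Jon     63     14                 49        70
8      Uma     68     26                 42       130
2      Wes     72     27                 45       135
4      Wes     77      7                 70        35
10     Uma     86     13                 73        65
9      Jon     94     35                 59       175
6      Wes     95     22                 73       110
0      Uma     96     22                 74       110
Reading off the value at position 8, column 'hours_x5', we get 110.

110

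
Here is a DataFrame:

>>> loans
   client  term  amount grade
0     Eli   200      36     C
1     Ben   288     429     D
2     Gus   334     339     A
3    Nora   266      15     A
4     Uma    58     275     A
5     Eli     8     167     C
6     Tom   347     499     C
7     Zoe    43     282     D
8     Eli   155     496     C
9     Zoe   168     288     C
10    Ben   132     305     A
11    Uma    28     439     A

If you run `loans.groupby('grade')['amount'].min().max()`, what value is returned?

282

group by grade, min of amount:
grade
A     15
C     36
D    282
Name: amount, dtype: int64
Hence 282.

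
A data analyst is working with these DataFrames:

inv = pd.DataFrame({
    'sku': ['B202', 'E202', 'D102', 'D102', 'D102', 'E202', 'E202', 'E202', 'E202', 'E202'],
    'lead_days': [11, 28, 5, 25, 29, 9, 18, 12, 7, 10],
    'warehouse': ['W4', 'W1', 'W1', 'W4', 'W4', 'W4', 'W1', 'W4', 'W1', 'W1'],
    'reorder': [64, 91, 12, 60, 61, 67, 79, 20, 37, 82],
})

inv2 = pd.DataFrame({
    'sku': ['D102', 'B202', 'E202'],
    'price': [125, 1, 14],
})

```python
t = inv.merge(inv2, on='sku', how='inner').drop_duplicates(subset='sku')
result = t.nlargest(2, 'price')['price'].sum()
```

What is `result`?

139

merge on 'sku' (how='inner') → 10 rows:
    sku  lead_days warehouse  reorder  price
0  B202         11        W4       64      1
1  E202         28        W1       91     14
2  D102          5        W1       12    125
3  D102         25        W4       60    125
4  D102         29        W4       61    125
5  E202          9        W4       67     14
6  E202         18        W1       79     14
7  E202         12        W4       20     14
8  E202          7        W1       37     14
9  E202         10        W1       82     14
drop duplicate sku (keep=first):
    sku  lead_days warehouse  reorder  price
0  B202         11        W4       64      1
1  E202         28        W1       91     14
2  D102          5        W1       12    125
take 2 rows with largest price:
    sku  lead_days warehouse  reorder  price
2  D102          5        W1       12    125
1  E202         28        W1       91     14
So sum() = 139.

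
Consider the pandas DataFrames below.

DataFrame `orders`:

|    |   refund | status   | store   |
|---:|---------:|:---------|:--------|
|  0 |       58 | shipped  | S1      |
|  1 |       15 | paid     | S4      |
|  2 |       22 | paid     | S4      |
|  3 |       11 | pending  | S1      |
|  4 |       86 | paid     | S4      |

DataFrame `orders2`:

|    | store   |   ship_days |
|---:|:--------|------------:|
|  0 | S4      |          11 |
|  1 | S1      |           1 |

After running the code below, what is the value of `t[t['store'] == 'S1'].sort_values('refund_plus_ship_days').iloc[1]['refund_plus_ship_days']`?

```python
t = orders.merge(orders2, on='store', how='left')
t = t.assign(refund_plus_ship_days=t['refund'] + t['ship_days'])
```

59

merge on 'store' (how='left') → 5 rows:
   refund   status store  ship_days
0      58  shipped    S1          1
1      15     paid    S4         11
2      22     paid    S4         11
3      11  pending    S1          1
4      86     paid    S4         11
add column refund_plus_ship_days = t['refund'] + t['ship_days']:
   refund   status store  ship_days  refund_plus_ship_days
0      58  shipped    S1          1                     59
1      15     paid    S4         11                     26
2      22     paid    S4         11                     33
3      11  pending    S1          1                     12
4      86     paid    S4         11                     97
filter rows where store == 'S1':
   refund   status store  ship_days  refund_plus_ship_days
0      58  shipped    S1          1                     59
3      11  pending    S1          1                     12
sort by refund_plus_ship_days:
   refund   status store  ship_days  refund_plus_ship_days
3      11  pending    S1          1                     12
0      58  shipped    S1          1                     59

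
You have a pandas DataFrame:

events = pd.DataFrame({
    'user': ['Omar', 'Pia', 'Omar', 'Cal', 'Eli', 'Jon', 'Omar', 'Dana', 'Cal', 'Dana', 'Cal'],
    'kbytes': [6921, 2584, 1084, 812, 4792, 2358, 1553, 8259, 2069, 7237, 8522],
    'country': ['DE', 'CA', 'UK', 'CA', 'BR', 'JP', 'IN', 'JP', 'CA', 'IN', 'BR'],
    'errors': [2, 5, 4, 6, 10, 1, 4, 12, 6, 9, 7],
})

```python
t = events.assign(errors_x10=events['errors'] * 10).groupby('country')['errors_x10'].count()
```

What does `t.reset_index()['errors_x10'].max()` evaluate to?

3

add column errors_x10 = events['errors'] * 10:
    user  kbytes country  errors  errors_x10
0   Omar    6921      DE       2          20
1    Pia    2584      CA       5          50
2   Omar    1084      UK       4          40
3    Cal     812      CA       6          60
4    Eli    4792      BR      10         100
5    Jon    2358      JP       1          10
6   Omar    1553      IN       4          40
7   Dana    8259      JP      12         120
8    Cal    2069      CA       6          60
9   Dana    7237      IN       9          90
10   Cal    8522      BR       7          70
group by country, count of errors_x10:
country
BR    2
CA    3
DE    1
IN    2
JP    2
UK    1
Name: errors_x10, dtype: int64
reset_index():
  country  errors_x10
0      BR           2
1      CA           3
2      DE           1
3      IN           2
4      JP           2
5      UK           1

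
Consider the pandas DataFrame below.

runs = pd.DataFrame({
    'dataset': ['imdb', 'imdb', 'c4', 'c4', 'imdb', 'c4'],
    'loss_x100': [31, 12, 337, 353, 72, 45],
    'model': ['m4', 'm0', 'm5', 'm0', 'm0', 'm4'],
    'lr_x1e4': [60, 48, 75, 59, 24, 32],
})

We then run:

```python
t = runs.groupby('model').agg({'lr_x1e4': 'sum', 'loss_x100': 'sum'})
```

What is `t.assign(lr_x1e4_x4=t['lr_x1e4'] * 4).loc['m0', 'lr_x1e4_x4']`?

524

group by model: sum(lr_x1e4), sum(loss_x100):
       lr_x1e4  loss_x100
model                    
m0         131        437
m4          92         76
m5          75        337
add column lr_x1e4_x4 = t['lr_x1e4'] * 4:
       lr_x1e4  loss_x100  lr_x1e4_x4
model                                
m0         131        437         524
m4          92         76         368
m5          75        337         300
Hence 524.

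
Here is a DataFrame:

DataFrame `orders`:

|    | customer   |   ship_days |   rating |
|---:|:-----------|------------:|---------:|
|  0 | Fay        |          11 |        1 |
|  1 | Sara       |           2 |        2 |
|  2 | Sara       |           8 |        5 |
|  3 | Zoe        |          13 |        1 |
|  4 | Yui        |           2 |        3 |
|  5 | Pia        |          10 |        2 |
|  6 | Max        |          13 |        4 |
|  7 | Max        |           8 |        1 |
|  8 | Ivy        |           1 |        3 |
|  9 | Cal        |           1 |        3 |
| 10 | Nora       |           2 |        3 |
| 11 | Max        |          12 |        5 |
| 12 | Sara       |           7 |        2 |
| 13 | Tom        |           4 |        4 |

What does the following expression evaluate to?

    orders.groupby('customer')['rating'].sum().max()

10

group by customer, sum of rating:
customer
Cal      3
Fay      1
Ivy      3
Max     10
Nora     3
Pia      2
Sara     9
Tom      4
Yui      3
Zoe      1
Name: rating, dtype: int64
Taking the max of the resulting series gives 10.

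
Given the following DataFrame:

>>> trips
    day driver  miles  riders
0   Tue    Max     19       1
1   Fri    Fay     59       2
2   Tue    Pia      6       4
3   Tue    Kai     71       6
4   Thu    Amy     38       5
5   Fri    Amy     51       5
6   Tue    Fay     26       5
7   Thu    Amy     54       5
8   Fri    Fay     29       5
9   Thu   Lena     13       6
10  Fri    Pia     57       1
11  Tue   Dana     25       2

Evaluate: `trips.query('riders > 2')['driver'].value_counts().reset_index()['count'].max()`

filter rows where riders > 2:
   day driver  miles  riders
2  Tue    Pia      6       4
3  Tue    Kai     71       6
4  Thu    Amy     38       5
5  Fri    Amy     51       5
6  Tue    Fay     26       5
7  Thu    Amy     54       5
8  Fri    Fay     29       5
9  Thu   Lena     13       6
value_counts of driver:
driver
Amy     3
Fay     2
Pia     1
Kai     1
Lena    1
Name: count, dtype: int64
reset_index():
  driver  count
0    Amy      3
1    Fay      2
2    Pia      1
3    Kai      1
4   Lena      1
max of column 'count' → 3

3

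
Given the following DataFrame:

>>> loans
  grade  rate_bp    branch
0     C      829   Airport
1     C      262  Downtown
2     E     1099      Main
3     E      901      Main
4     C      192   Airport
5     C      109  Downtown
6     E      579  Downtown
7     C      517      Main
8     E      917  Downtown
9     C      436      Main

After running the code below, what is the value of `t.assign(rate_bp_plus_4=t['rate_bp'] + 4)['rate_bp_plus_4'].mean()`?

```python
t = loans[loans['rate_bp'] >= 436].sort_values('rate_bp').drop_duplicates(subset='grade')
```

filter rows where rate_bp >= 436:
  grade  rate_bp    branch
0     C      829   Airport
2     E     1099      Main
3     E      901      Main
6     E      579  Downtown
7     C      517      Main
8     E      917  Downtown
9     C      436      Main
sort by rate_bp:
  grade  rate_bp    branch
9     C      436      Main
7     C      517      Main
6     E      579  Downtown
0     C      829   Airport
3     E      901      Main
8     E      917  Downtown
2     E     1099      Main
drop duplicate grade (keep=first):
  grade  rate_bp    branch
9     C      436      Main
6     E      579  Downtown
add column rate_bp_plus_4 = t['rate_bp'] + 4:
  grade  rate_bp    branch  rate_bp_plus_4
9     C      436      Main             440
6     E      579  Downtown             583
Hence 511.5.

511.5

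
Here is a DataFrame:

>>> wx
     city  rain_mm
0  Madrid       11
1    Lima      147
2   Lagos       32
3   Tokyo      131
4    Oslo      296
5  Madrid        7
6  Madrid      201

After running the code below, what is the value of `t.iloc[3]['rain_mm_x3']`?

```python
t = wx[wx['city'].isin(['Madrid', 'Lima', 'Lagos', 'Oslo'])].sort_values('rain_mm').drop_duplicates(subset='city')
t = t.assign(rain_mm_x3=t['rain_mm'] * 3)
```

888

filter rows where city in ['Madrid', 'Lima', 'Lagos', 'Oslo']:
     city  rain_mm
0  Madrid       11
1    Lima      147
2   Lagos       32
4    Oslo      296
5  Madrid        7
6  Madrid      201
sort by rain_mm:
     city  rain_mm
5  Madrid        7
0  Madrid       11
2   Lagos       32
1    Lima      147
6  Madrid      201
4    Oslo      296
drop duplicate city (keep=first):
     city  rain_mm
5  Madrid        7
2   Lagos       32
1    Lima      147
4    Oslo      296
add column rain_mm_x3 = t['rain_mm'] * 3:
     city  rain_mm  rain_mm_x3
5  Madrid        7          21
2   Lagos       32          96
1    Lima      147         441
4    Oslo      296         888
So iloc[3]['rain_mm_x3'] = 888.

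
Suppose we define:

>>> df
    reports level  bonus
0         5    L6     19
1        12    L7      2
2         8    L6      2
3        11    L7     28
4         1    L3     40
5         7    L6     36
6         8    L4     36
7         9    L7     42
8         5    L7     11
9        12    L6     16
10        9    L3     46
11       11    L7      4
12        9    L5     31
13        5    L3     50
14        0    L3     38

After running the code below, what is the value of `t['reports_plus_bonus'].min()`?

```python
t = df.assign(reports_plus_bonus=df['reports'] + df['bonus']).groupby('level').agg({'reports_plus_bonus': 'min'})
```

add column reports_plus_bonus = df['reports'] + df['bonus']:
    reports level  bonus  reports_plus_bonus
0         5    L6     19                  24
1        12    L7      2                  14
2         8    L6      2                  10
3        11    L7     28                  39
4         1    L3     40                  41
5         7    L6     36                  43
6         8    L4     36                  44
7         9    L7     42                  51
8         5    L7     11                  16
9        12    L6     16                  28
10        9    L3     46                  55
11       11    L7      4                  15
12        9    L5     31                  40
13        5    L3     50                  55
14        0    L3     38                  38
group by level, min of reports_plus_bonus:
       reports_plus_bonus
level                    
L3                     38
L4                     44
L5                     40
L6                     10
L7                     14

10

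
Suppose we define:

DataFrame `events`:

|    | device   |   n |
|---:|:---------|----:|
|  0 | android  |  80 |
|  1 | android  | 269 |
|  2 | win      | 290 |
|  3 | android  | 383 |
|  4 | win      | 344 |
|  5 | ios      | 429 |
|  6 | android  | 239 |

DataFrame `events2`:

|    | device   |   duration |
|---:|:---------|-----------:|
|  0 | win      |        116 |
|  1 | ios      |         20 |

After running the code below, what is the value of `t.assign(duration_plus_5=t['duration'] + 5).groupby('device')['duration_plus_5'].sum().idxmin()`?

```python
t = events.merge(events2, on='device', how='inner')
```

merge on 'device' (how='inner') → 3 rows:
  device    n  duration
0    win  290       116
1    win  344       116
2    ios  429        20
add column duration_plus_5 = t['duration'] + 5:
  device    n  duration  duration_plus_5
0    win  290       116              121
1    win  344       116              121
2    ios  429        20               25
group by device, sum of duration_plus_5:
device
ios     25
win    242
Name: duration_plus_5, dtype: int64
Then the label with the smallest value: ios

ios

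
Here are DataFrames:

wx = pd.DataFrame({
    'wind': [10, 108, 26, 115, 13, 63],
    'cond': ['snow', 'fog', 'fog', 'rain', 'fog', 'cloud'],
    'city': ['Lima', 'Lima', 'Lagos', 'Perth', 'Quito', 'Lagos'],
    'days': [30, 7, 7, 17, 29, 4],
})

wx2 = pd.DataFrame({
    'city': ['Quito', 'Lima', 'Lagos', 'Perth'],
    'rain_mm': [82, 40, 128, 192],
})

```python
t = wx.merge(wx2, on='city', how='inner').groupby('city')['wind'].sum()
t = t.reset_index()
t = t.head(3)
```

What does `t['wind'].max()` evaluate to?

118

merge on 'city' (how='inner') → 6 rows:
   wind   cond   city  days  rain_mm
0    10   snow   Lima    30       40
1   108    fog   Lima     7       40
2    26    fog  Lagos     7      128
3   115   rain  Perth    17      192
4    13    fog  Quito    29       82
5    63  cloud  Lagos     4      128
group by city, sum of wind:
city
Lagos     89
Lima     118
Perth    115
Quito     13
Name: wind, dtype: int64
reset_index():
    city  wind
0  Lagos    89
1   Lima   118
2  Perth   115
3  Quito    13
take first 3 rows:
    city  wind
0  Lagos    89
1   Lima   118
2  Perth   115
Hence 118.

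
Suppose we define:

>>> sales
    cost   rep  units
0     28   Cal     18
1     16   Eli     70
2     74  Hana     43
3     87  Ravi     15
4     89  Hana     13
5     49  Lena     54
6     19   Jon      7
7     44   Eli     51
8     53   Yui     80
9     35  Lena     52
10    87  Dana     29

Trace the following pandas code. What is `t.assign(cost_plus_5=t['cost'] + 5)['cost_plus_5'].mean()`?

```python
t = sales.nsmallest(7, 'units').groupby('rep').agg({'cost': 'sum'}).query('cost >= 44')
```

100.25

take 7 rows with smallest units:
    cost   rep  units
6     19   Jon      7
4     89  Hana     13
3     87  Ravi     15
0     28   Cal     18
10    87  Dana     29
2     74  Hana     43
7     44   Eli     51
group by rep, sum of cost:
      cost
rep       
Cal     28
Dana    87
Eli     44
Hana   163
Jon     19
Ravi    87
filter rows where cost >= 44:
      cost
rep       
Dana    87
Eli     44
Hana   163
Ravi    87
add column cost_plus_5 = t['cost'] + 5:
      cost  cost_plus_5
rep                    
Dana    87           92
Eli     44           49
Hana   163          168
Ravi    87           92
Hence 100.25.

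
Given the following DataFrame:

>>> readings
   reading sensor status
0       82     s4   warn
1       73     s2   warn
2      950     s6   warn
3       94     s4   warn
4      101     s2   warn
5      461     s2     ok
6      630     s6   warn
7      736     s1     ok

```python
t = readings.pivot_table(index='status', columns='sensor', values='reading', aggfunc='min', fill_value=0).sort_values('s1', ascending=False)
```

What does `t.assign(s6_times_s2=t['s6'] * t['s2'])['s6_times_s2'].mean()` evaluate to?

22995.0

pivot: rows=status, cols=sensor, min(reading):
sensor   s1   s2  s4   s6
status                   
ok      736  461   0    0
warn      0   73  82  630
sort by s1 descending:
sensor   s1   s2  s4   s6
status                   
ok      736  461   0    0
warn      0   73  82  630
add column s6_times_s2 = t['s6'] * t['s2']:
sensor   s1   s2  s4   s6  s6_times_s2
status                                
ok      736  461   0    0            0
warn      0   73  82  630        45990
So mean() = 22995.0.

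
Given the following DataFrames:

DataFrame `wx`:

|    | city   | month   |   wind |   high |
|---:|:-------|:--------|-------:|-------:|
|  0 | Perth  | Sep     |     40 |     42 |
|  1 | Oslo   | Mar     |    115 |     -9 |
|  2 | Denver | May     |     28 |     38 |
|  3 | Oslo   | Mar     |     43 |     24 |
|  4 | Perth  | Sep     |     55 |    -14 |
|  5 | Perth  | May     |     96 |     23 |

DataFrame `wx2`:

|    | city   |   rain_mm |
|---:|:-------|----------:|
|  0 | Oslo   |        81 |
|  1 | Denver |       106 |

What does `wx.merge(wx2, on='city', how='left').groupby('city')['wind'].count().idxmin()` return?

merge on 'city' (how='left') → 6 rows:
     city month  wind  high  rain_mm
0   Perth   Sep    40    42      NaN
1    Oslo   Mar   115    -9     81.0
2  Denver   May    28    38    106.0
3    Oslo   Mar    43    24     81.0
4   Perth   Sep    55   -14      NaN
5   Perth   May    96    23      NaN
group by city, count of wind:
city
Denver    1
Oslo      2
Perth     3
Name: wind, dtype: int64
Hence Denver.

Denver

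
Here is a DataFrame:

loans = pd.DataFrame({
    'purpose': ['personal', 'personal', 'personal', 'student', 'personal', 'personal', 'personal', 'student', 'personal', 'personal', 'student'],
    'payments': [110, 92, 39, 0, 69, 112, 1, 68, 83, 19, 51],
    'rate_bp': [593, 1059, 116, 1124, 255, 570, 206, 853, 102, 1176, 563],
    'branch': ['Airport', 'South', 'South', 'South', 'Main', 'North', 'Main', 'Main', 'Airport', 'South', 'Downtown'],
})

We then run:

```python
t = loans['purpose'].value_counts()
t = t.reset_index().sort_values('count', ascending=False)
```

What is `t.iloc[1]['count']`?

value_counts of purpose:
purpose
personal    8
student     3
Name: count, dtype: int64
reset_index():
    purpose  count
0  personal      8
1   student      3
sort by count descending:
    purpose  count
0  personal      8
1   student      3
The value at position 1, column 'count' is 3.

3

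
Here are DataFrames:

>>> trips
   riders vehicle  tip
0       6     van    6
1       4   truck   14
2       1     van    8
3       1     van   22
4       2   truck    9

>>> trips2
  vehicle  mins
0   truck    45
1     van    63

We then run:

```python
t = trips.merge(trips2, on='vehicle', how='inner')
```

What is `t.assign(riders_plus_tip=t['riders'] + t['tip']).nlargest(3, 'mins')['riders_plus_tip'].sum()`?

merge on 'vehicle' (how='inner') → 5 rows:
   riders vehicle  tip  mins
0       6     van    6    63
1       4   truck   14    45
2       1     van    8    63
3       1     van   22    63
4       2   truck    9    45
add column riders_plus_tip = t['riders'] + t['tip']:
   riders vehicle  tip  mins  riders_plus_tip
0       6     van    6    63               12
1       4   truck   14    45               18
2       1     van    8    63                9
3       1     van   22    63               23
4       2   truck    9    45               11
take 3 rows with largest mins:
   riders vehicle  tip  mins  riders_plus_tip
0       6     van    6    63               12
2       1     van    8    63                9
3       1     van   22    63               23
Finally, sum of column 'riders_plus_tip' = 44.

44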